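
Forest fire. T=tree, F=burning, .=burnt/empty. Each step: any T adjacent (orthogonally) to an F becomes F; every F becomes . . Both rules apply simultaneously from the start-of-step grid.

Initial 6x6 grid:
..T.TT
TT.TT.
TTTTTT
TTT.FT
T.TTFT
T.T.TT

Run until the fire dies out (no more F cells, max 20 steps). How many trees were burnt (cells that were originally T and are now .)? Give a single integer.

Step 1: +5 fires, +2 burnt (F count now 5)
Step 2: +5 fires, +5 burnt (F count now 5)
Step 3: +5 fires, +5 burnt (F count now 5)
Step 4: +3 fires, +5 burnt (F count now 3)
Step 5: +3 fires, +3 burnt (F count now 3)
Step 6: +2 fires, +3 burnt (F count now 2)
Step 7: +1 fires, +2 burnt (F count now 1)
Step 8: +0 fires, +1 burnt (F count now 0)
Fire out after step 8
Initially T: 25, now '.': 35
Total burnt (originally-T cells now '.'): 24

Answer: 24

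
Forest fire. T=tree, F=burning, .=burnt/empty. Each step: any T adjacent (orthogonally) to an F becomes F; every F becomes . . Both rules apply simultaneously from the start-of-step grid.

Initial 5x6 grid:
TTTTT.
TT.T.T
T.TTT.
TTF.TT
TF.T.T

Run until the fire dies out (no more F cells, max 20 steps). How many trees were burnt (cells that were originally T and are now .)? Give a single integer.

Step 1: +3 fires, +2 burnt (F count now 3)
Step 2: +2 fires, +3 burnt (F count now 2)
Step 3: +3 fires, +2 burnt (F count now 3)
Step 4: +3 fires, +3 burnt (F count now 3)
Step 5: +5 fires, +3 burnt (F count now 5)
Step 6: +2 fires, +5 burnt (F count now 2)
Step 7: +0 fires, +2 burnt (F count now 0)
Fire out after step 7
Initially T: 20, now '.': 28
Total burnt (originally-T cells now '.'): 18

Answer: 18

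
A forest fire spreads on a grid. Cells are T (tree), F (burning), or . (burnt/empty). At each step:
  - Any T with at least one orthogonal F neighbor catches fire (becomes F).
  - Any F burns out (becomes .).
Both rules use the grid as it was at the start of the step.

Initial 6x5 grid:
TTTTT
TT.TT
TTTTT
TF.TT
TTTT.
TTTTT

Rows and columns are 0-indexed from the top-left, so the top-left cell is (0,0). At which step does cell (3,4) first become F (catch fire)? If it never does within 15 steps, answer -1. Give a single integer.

Step 1: cell (3,4)='T' (+3 fires, +1 burnt)
Step 2: cell (3,4)='T' (+6 fires, +3 burnt)
Step 3: cell (3,4)='T' (+6 fires, +6 burnt)
Step 4: cell (3,4)='T' (+6 fires, +6 burnt)
Step 5: cell (3,4)='F' (+4 fires, +6 burnt)
  -> target ignites at step 5
Step 6: cell (3,4)='.' (+1 fires, +4 burnt)
Step 7: cell (3,4)='.' (+0 fires, +1 burnt)
  fire out at step 7

5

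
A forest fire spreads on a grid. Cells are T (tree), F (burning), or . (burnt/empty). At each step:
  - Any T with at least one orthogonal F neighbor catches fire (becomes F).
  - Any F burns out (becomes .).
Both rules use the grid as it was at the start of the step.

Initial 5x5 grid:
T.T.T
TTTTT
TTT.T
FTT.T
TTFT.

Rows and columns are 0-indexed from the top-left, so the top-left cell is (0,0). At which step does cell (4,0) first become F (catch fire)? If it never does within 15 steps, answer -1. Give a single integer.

Step 1: cell (4,0)='F' (+6 fires, +2 burnt)
  -> target ignites at step 1
Step 2: cell (4,0)='.' (+3 fires, +6 burnt)
Step 3: cell (4,0)='.' (+3 fires, +3 burnt)
Step 4: cell (4,0)='.' (+2 fires, +3 burnt)
Step 5: cell (4,0)='.' (+1 fires, +2 burnt)
Step 6: cell (4,0)='.' (+2 fires, +1 burnt)
Step 7: cell (4,0)='.' (+1 fires, +2 burnt)
Step 8: cell (4,0)='.' (+0 fires, +1 burnt)
  fire out at step 8

1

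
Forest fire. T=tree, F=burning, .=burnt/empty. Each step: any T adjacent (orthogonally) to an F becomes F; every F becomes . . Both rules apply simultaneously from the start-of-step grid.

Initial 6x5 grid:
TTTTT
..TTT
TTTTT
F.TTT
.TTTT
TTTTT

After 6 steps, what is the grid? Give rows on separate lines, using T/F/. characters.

Step 1: 1 trees catch fire, 1 burn out
  TTTTT
  ..TTT
  FTTTT
  ..TTT
  .TTTT
  TTTTT
Step 2: 1 trees catch fire, 1 burn out
  TTTTT
  ..TTT
  .FTTT
  ..TTT
  .TTTT
  TTTTT
Step 3: 1 trees catch fire, 1 burn out
  TTTTT
  ..TTT
  ..FTT
  ..TTT
  .TTTT
  TTTTT
Step 4: 3 trees catch fire, 1 burn out
  TTTTT
  ..FTT
  ...FT
  ..FTT
  .TTTT
  TTTTT
Step 5: 5 trees catch fire, 3 burn out
  TTFTT
  ...FT
  ....F
  ...FT
  .TFTT
  TTTTT
Step 6: 7 trees catch fire, 5 burn out
  TF.FT
  ....F
  .....
  ....F
  .F.FT
  TTFTT

TF.FT
....F
.....
....F
.F.FT
TTFTT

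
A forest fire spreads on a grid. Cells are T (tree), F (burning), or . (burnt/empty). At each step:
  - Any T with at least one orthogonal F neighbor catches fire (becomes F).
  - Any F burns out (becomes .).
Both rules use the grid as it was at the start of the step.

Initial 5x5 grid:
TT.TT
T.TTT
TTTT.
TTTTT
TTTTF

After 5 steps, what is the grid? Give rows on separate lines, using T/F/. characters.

Step 1: 2 trees catch fire, 1 burn out
  TT.TT
  T.TTT
  TTTT.
  TTTTF
  TTTF.
Step 2: 2 trees catch fire, 2 burn out
  TT.TT
  T.TTT
  TTTT.
  TTTF.
  TTF..
Step 3: 3 trees catch fire, 2 burn out
  TT.TT
  T.TTT
  TTTF.
  TTF..
  TF...
Step 4: 4 trees catch fire, 3 burn out
  TT.TT
  T.TFT
  TTF..
  TF...
  F....
Step 5: 5 trees catch fire, 4 burn out
  TT.FT
  T.F.F
  TF...
  F....
  .....

TT.FT
T.F.F
TF...
F....
.....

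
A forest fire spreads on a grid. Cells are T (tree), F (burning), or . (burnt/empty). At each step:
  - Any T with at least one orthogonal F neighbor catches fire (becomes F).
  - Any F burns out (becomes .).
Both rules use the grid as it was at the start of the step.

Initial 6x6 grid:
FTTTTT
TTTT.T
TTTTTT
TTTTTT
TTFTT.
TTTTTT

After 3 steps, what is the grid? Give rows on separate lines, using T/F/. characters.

Step 1: 6 trees catch fire, 2 burn out
  .FTTTT
  FTTT.T
  TTTTTT
  TTFTTT
  TF.FT.
  TTFTTT
Step 2: 10 trees catch fire, 6 burn out
  ..FTTT
  .FTT.T
  FTFTTT
  TF.FTT
  F...F.
  TF.FTT
Step 3: 8 trees catch fire, 10 burn out
  ...FTT
  ..FT.T
  .F.FTT
  F...FT
  ......
  F...FT

...FTT
..FT.T
.F.FTT
F...FT
......
F...FT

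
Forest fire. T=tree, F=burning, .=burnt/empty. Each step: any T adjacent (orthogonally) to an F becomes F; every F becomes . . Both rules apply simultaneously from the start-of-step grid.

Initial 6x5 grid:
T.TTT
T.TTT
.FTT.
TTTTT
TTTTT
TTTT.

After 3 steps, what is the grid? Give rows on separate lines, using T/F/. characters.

Step 1: 2 trees catch fire, 1 burn out
  T.TTT
  T.TTT
  ..FT.
  TFTTT
  TTTTT
  TTTT.
Step 2: 5 trees catch fire, 2 burn out
  T.TTT
  T.FTT
  ...F.
  F.FTT
  TFTTT
  TTTT.
Step 3: 6 trees catch fire, 5 burn out
  T.FTT
  T..FT
  .....
  ...FT
  F.FTT
  TFTT.

T.FTT
T..FT
.....
...FT
F.FTT
TFTT.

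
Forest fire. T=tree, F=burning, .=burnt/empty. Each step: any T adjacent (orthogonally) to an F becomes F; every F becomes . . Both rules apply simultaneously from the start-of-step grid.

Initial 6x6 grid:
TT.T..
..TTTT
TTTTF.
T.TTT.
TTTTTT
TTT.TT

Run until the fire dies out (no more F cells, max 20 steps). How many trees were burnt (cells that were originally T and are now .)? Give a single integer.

Step 1: +3 fires, +1 burnt (F count now 3)
Step 2: +5 fires, +3 burnt (F count now 5)
Step 3: +7 fires, +5 burnt (F count now 7)
Step 4: +3 fires, +7 burnt (F count now 3)
Step 5: +3 fires, +3 burnt (F count now 3)
Step 6: +2 fires, +3 burnt (F count now 2)
Step 7: +1 fires, +2 burnt (F count now 1)
Step 8: +0 fires, +1 burnt (F count now 0)
Fire out after step 8
Initially T: 26, now '.': 34
Total burnt (originally-T cells now '.'): 24

Answer: 24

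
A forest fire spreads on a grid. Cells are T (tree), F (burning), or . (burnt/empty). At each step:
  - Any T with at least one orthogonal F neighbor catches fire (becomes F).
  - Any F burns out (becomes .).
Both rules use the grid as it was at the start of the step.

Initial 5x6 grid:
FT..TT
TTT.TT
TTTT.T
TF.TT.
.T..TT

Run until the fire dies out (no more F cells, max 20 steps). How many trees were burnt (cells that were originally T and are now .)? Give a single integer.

Step 1: +5 fires, +2 burnt (F count now 5)
Step 2: +3 fires, +5 burnt (F count now 3)
Step 3: +2 fires, +3 burnt (F count now 2)
Step 4: +1 fires, +2 burnt (F count now 1)
Step 5: +1 fires, +1 burnt (F count now 1)
Step 6: +1 fires, +1 burnt (F count now 1)
Step 7: +1 fires, +1 burnt (F count now 1)
Step 8: +0 fires, +1 burnt (F count now 0)
Fire out after step 8
Initially T: 19, now '.': 25
Total burnt (originally-T cells now '.'): 14

Answer: 14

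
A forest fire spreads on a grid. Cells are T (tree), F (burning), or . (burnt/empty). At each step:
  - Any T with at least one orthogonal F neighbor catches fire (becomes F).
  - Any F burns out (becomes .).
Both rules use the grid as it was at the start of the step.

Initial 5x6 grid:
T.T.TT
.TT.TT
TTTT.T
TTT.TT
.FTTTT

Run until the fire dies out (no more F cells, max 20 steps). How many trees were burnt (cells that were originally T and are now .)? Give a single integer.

Answer: 21

Derivation:
Step 1: +2 fires, +1 burnt (F count now 2)
Step 2: +4 fires, +2 burnt (F count now 4)
Step 3: +4 fires, +4 burnt (F count now 4)
Step 4: +4 fires, +4 burnt (F count now 4)
Step 5: +2 fires, +4 burnt (F count now 2)
Step 6: +1 fires, +2 burnt (F count now 1)
Step 7: +1 fires, +1 burnt (F count now 1)
Step 8: +2 fires, +1 burnt (F count now 2)
Step 9: +1 fires, +2 burnt (F count now 1)
Step 10: +0 fires, +1 burnt (F count now 0)
Fire out after step 10
Initially T: 22, now '.': 29
Total burnt (originally-T cells now '.'): 21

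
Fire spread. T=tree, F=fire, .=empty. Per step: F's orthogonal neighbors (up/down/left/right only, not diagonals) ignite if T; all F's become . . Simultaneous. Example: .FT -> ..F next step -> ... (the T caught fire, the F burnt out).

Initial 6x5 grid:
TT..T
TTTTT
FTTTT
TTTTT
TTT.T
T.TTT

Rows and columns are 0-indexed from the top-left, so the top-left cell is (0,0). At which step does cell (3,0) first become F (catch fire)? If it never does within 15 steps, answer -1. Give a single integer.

Step 1: cell (3,0)='F' (+3 fires, +1 burnt)
  -> target ignites at step 1
Step 2: cell (3,0)='.' (+5 fires, +3 burnt)
Step 3: cell (3,0)='.' (+6 fires, +5 burnt)
Step 4: cell (3,0)='.' (+4 fires, +6 burnt)
Step 5: cell (3,0)='.' (+3 fires, +4 burnt)
Step 6: cell (3,0)='.' (+3 fires, +3 burnt)
Step 7: cell (3,0)='.' (+1 fires, +3 burnt)
Step 8: cell (3,0)='.' (+0 fires, +1 burnt)
  fire out at step 8

1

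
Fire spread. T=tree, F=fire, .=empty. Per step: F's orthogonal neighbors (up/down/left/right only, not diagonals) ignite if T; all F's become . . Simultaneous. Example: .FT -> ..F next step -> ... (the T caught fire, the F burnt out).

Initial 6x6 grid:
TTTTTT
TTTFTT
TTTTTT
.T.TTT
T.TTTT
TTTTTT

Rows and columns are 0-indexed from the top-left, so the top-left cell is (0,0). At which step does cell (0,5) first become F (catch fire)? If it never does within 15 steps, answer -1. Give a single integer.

Step 1: cell (0,5)='T' (+4 fires, +1 burnt)
Step 2: cell (0,5)='T' (+7 fires, +4 burnt)
Step 3: cell (0,5)='F' (+7 fires, +7 burnt)
  -> target ignites at step 3
Step 4: cell (0,5)='.' (+7 fires, +7 burnt)
Step 5: cell (0,5)='.' (+3 fires, +7 burnt)
Step 6: cell (0,5)='.' (+2 fires, +3 burnt)
Step 7: cell (0,5)='.' (+1 fires, +2 burnt)
Step 8: cell (0,5)='.' (+1 fires, +1 burnt)
Step 9: cell (0,5)='.' (+0 fires, +1 burnt)
  fire out at step 9

3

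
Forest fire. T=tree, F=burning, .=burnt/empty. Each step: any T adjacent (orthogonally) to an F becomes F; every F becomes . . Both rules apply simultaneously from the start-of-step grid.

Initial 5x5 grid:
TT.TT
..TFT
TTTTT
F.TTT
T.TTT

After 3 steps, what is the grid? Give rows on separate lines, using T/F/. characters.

Step 1: 6 trees catch fire, 2 burn out
  TT.FT
  ..F.F
  FTTFT
  ..TTT
  F.TTT
Step 2: 5 trees catch fire, 6 burn out
  TT..F
  .....
  .FF.F
  ..TFT
  ..TTT
Step 3: 3 trees catch fire, 5 burn out
  TT...
  .....
  .....
  ..F.F
  ..TFT

TT...
.....
.....
..F.F
..TFT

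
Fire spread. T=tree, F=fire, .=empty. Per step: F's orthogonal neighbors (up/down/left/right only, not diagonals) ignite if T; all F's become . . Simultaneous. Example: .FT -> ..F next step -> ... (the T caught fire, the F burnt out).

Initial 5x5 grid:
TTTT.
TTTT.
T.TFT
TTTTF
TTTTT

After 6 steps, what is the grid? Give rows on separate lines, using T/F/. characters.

Step 1: 5 trees catch fire, 2 burn out
  TTTT.
  TTTF.
  T.F.F
  TTTF.
  TTTTF
Step 2: 4 trees catch fire, 5 burn out
  TTTF.
  TTF..
  T....
  TTF..
  TTTF.
Step 3: 4 trees catch fire, 4 burn out
  TTF..
  TF...
  T....
  TF...
  TTF..
Step 4: 4 trees catch fire, 4 burn out
  TF...
  F....
  T....
  F....
  TF...
Step 5: 3 trees catch fire, 4 burn out
  F....
  .....
  F....
  .....
  F....
Step 6: 0 trees catch fire, 3 burn out
  .....
  .....
  .....
  .....
  .....

.....
.....
.....
.....
.....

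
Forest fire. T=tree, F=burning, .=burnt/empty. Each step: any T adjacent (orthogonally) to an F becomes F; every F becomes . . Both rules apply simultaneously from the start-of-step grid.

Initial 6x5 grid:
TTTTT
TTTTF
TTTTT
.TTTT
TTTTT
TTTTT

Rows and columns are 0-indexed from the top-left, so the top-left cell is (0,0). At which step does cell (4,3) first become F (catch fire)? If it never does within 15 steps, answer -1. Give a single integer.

Step 1: cell (4,3)='T' (+3 fires, +1 burnt)
Step 2: cell (4,3)='T' (+4 fires, +3 burnt)
Step 3: cell (4,3)='T' (+5 fires, +4 burnt)
Step 4: cell (4,3)='F' (+6 fires, +5 burnt)
  -> target ignites at step 4
Step 5: cell (4,3)='.' (+5 fires, +6 burnt)
Step 6: cell (4,3)='.' (+2 fires, +5 burnt)
Step 7: cell (4,3)='.' (+2 fires, +2 burnt)
Step 8: cell (4,3)='.' (+1 fires, +2 burnt)
Step 9: cell (4,3)='.' (+0 fires, +1 burnt)
  fire out at step 9

4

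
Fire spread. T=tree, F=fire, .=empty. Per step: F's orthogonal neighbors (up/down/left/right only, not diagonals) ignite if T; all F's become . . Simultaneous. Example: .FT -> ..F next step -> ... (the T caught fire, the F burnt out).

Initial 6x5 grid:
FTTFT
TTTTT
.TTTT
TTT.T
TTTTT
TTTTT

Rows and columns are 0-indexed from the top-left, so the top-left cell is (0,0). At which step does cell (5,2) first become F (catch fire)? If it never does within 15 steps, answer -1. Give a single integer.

Step 1: cell (5,2)='T' (+5 fires, +2 burnt)
Step 2: cell (5,2)='T' (+4 fires, +5 burnt)
Step 3: cell (5,2)='T' (+3 fires, +4 burnt)
Step 4: cell (5,2)='T' (+3 fires, +3 burnt)
Step 5: cell (5,2)='T' (+4 fires, +3 burnt)
Step 6: cell (5,2)='F' (+5 fires, +4 burnt)
  -> target ignites at step 6
Step 7: cell (5,2)='.' (+2 fires, +5 burnt)
Step 8: cell (5,2)='.' (+0 fires, +2 burnt)
  fire out at step 8

6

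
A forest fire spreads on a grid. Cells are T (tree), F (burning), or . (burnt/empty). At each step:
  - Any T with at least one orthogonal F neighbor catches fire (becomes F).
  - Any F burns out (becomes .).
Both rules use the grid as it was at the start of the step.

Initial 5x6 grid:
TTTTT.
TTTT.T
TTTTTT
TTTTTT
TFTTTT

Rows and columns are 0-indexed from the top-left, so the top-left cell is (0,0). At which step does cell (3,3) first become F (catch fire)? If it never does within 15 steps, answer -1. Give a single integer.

Step 1: cell (3,3)='T' (+3 fires, +1 burnt)
Step 2: cell (3,3)='T' (+4 fires, +3 burnt)
Step 3: cell (3,3)='F' (+5 fires, +4 burnt)
  -> target ignites at step 3
Step 4: cell (3,3)='.' (+6 fires, +5 burnt)
Step 5: cell (3,3)='.' (+5 fires, +6 burnt)
Step 6: cell (3,3)='.' (+2 fires, +5 burnt)
Step 7: cell (3,3)='.' (+2 fires, +2 burnt)
Step 8: cell (3,3)='.' (+0 fires, +2 burnt)
  fire out at step 8

3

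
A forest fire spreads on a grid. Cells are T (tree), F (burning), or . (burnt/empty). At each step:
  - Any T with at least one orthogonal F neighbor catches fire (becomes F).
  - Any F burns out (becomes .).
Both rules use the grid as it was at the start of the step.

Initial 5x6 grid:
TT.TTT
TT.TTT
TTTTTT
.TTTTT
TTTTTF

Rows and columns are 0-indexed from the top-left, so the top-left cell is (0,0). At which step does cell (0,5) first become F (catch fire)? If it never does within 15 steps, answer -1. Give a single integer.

Step 1: cell (0,5)='T' (+2 fires, +1 burnt)
Step 2: cell (0,5)='T' (+3 fires, +2 burnt)
Step 3: cell (0,5)='T' (+4 fires, +3 burnt)
Step 4: cell (0,5)='F' (+5 fires, +4 burnt)
  -> target ignites at step 4
Step 5: cell (0,5)='.' (+5 fires, +5 burnt)
Step 6: cell (0,5)='.' (+2 fires, +5 burnt)
Step 7: cell (0,5)='.' (+2 fires, +2 burnt)
Step 8: cell (0,5)='.' (+2 fires, +2 burnt)
Step 9: cell (0,5)='.' (+1 fires, +2 burnt)
Step 10: cell (0,5)='.' (+0 fires, +1 burnt)
  fire out at step 10

4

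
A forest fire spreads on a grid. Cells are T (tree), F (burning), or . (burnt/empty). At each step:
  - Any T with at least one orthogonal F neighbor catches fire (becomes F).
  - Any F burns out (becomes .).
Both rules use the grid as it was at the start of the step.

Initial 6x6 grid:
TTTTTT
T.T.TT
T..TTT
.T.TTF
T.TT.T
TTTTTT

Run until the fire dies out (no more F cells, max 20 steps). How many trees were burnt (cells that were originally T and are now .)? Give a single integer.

Step 1: +3 fires, +1 burnt (F count now 3)
Step 2: +4 fires, +3 burnt (F count now 4)
Step 3: +5 fires, +4 burnt (F count now 5)
Step 4: +3 fires, +5 burnt (F count now 3)
Step 5: +2 fires, +3 burnt (F count now 2)
Step 6: +2 fires, +2 burnt (F count now 2)
Step 7: +3 fires, +2 burnt (F count now 3)
Step 8: +2 fires, +3 burnt (F count now 2)
Step 9: +1 fires, +2 burnt (F count now 1)
Step 10: +1 fires, +1 burnt (F count now 1)
Step 11: +0 fires, +1 burnt (F count now 0)
Fire out after step 11
Initially T: 27, now '.': 35
Total burnt (originally-T cells now '.'): 26

Answer: 26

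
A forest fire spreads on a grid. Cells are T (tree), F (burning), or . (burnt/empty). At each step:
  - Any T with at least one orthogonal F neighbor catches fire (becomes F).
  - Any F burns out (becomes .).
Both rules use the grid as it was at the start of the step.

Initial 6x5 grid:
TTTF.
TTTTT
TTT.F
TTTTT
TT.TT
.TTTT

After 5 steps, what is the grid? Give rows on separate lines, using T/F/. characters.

Step 1: 4 trees catch fire, 2 burn out
  TTF..
  TTTFF
  TTT..
  TTTTF
  TT.TT
  .TTTT
Step 2: 4 trees catch fire, 4 burn out
  TF...
  TTF..
  TTT..
  TTTF.
  TT.TF
  .TTTT
Step 3: 6 trees catch fire, 4 burn out
  F....
  TF...
  TTF..
  TTF..
  TT.F.
  .TTTF
Step 4: 4 trees catch fire, 6 burn out
  .....
  F....
  TF...
  TF...
  TT...
  .TTF.
Step 5: 4 trees catch fire, 4 burn out
  .....
  .....
  F....
  F....
  TF...
  .TF..

.....
.....
F....
F....
TF...
.TF..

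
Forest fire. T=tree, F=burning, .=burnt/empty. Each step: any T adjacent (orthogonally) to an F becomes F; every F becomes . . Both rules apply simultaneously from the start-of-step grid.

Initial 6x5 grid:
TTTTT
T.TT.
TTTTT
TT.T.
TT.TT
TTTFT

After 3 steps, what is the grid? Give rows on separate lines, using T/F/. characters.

Step 1: 3 trees catch fire, 1 burn out
  TTTTT
  T.TT.
  TTTTT
  TT.T.
  TT.FT
  TTF.F
Step 2: 3 trees catch fire, 3 burn out
  TTTTT
  T.TT.
  TTTTT
  TT.F.
  TT..F
  TF...
Step 3: 3 trees catch fire, 3 burn out
  TTTTT
  T.TT.
  TTTFT
  TT...
  TF...
  F....

TTTTT
T.TT.
TTTFT
TT...
TF...
F....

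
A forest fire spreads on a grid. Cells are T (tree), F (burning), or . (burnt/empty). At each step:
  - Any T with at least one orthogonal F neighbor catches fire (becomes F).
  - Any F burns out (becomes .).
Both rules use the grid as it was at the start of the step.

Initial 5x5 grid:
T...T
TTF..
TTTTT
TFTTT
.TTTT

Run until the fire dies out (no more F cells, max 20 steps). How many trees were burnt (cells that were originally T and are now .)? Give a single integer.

Answer: 16

Derivation:
Step 1: +6 fires, +2 burnt (F count now 6)
Step 2: +5 fires, +6 burnt (F count now 5)
Step 3: +4 fires, +5 burnt (F count now 4)
Step 4: +1 fires, +4 burnt (F count now 1)
Step 5: +0 fires, +1 burnt (F count now 0)
Fire out after step 5
Initially T: 17, now '.': 24
Total burnt (originally-T cells now '.'): 16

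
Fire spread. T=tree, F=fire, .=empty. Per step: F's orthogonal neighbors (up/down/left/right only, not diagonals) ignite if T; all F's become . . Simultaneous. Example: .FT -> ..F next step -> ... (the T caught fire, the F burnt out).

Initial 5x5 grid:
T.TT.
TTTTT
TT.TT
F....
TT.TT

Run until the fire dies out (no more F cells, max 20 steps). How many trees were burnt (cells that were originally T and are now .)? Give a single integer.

Step 1: +2 fires, +1 burnt (F count now 2)
Step 2: +3 fires, +2 burnt (F count now 3)
Step 3: +2 fires, +3 burnt (F count now 2)
Step 4: +1 fires, +2 burnt (F count now 1)
Step 5: +2 fires, +1 burnt (F count now 2)
Step 6: +3 fires, +2 burnt (F count now 3)
Step 7: +1 fires, +3 burnt (F count now 1)
Step 8: +0 fires, +1 burnt (F count now 0)
Fire out after step 8
Initially T: 16, now '.': 23
Total burnt (originally-T cells now '.'): 14

Answer: 14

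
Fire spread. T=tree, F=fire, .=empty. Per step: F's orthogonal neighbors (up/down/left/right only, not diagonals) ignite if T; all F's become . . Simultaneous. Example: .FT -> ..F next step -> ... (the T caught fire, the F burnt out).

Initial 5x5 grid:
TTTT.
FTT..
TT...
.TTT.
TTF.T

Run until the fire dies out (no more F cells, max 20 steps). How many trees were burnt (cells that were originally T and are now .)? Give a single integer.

Answer: 13

Derivation:
Step 1: +5 fires, +2 burnt (F count now 5)
Step 2: +6 fires, +5 burnt (F count now 6)
Step 3: +1 fires, +6 burnt (F count now 1)
Step 4: +1 fires, +1 burnt (F count now 1)
Step 5: +0 fires, +1 burnt (F count now 0)
Fire out after step 5
Initially T: 14, now '.': 24
Total burnt (originally-T cells now '.'): 13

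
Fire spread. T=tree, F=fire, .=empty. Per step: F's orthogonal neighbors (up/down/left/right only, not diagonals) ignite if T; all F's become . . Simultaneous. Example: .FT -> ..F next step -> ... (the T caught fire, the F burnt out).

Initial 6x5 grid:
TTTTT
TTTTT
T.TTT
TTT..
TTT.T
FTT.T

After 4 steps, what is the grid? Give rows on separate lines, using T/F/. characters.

Step 1: 2 trees catch fire, 1 burn out
  TTTTT
  TTTTT
  T.TTT
  TTT..
  FTT.T
  .FT.T
Step 2: 3 trees catch fire, 2 burn out
  TTTTT
  TTTTT
  T.TTT
  FTT..
  .FT.T
  ..F.T
Step 3: 3 trees catch fire, 3 burn out
  TTTTT
  TTTTT
  F.TTT
  .FT..
  ..F.T
  ....T
Step 4: 2 trees catch fire, 3 burn out
  TTTTT
  FTTTT
  ..TTT
  ..F..
  ....T
  ....T

TTTTT
FTTTT
..TTT
..F..
....T
....T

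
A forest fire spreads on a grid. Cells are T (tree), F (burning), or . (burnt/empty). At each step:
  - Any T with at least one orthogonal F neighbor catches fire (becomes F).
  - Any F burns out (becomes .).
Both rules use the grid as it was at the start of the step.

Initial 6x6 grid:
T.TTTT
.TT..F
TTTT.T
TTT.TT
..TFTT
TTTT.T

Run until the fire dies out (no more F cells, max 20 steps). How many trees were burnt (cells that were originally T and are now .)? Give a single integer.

Step 1: +5 fires, +2 burnt (F count now 5)
Step 2: +6 fires, +5 burnt (F count now 6)
Step 3: +5 fires, +6 burnt (F count now 5)
Step 4: +6 fires, +5 burnt (F count now 6)
Step 5: +2 fires, +6 burnt (F count now 2)
Step 6: +0 fires, +2 burnt (F count now 0)
Fire out after step 6
Initially T: 25, now '.': 35
Total burnt (originally-T cells now '.'): 24

Answer: 24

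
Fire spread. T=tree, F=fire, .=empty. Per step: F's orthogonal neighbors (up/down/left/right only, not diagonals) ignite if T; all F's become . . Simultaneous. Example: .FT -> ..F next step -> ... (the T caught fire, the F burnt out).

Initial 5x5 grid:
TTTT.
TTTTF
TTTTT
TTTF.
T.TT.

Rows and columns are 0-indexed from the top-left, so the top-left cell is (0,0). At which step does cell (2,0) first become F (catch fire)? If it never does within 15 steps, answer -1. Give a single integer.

Step 1: cell (2,0)='T' (+5 fires, +2 burnt)
Step 2: cell (2,0)='T' (+5 fires, +5 burnt)
Step 3: cell (2,0)='T' (+4 fires, +5 burnt)
Step 4: cell (2,0)='F' (+4 fires, +4 burnt)
  -> target ignites at step 4
Step 5: cell (2,0)='.' (+1 fires, +4 burnt)
Step 6: cell (2,0)='.' (+0 fires, +1 burnt)
  fire out at step 6

4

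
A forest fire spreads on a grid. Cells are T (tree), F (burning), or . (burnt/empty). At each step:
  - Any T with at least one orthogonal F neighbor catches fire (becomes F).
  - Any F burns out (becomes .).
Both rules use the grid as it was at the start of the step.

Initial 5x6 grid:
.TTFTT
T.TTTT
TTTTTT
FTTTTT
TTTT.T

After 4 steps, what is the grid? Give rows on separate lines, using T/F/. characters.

Step 1: 6 trees catch fire, 2 burn out
  .TF.FT
  T.TFTT
  FTTTTT
  .FTTTT
  FTTT.T
Step 2: 9 trees catch fire, 6 burn out
  .F...F
  F.F.FT
  .FTFTT
  ..FTTT
  .FTT.T
Step 3: 5 trees catch fire, 9 burn out
  ......
  .....F
  ..F.FT
  ...FTT
  ..FT.T
Step 4: 3 trees catch fire, 5 burn out
  ......
  ......
  .....F
  ....FT
  ...F.T

......
......
.....F
....FT
...F.T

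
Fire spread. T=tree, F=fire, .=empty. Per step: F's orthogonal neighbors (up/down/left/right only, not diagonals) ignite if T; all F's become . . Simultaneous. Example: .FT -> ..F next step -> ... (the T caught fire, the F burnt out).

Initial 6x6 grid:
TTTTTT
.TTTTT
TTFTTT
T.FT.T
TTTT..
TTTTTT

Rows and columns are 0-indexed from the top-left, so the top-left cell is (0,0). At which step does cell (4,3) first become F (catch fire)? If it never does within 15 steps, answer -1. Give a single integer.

Step 1: cell (4,3)='T' (+5 fires, +2 burnt)
Step 2: cell (4,3)='F' (+8 fires, +5 burnt)
  -> target ignites at step 2
Step 3: cell (4,3)='.' (+8 fires, +8 burnt)
Step 4: cell (4,3)='.' (+6 fires, +8 burnt)
Step 5: cell (4,3)='.' (+2 fires, +6 burnt)
Step 6: cell (4,3)='.' (+0 fires, +2 burnt)
  fire out at step 6

2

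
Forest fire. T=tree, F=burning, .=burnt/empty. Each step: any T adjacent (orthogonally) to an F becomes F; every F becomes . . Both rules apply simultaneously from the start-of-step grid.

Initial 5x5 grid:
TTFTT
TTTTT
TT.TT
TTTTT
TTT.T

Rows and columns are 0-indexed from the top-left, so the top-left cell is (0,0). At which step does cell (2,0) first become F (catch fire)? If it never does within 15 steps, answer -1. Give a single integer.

Step 1: cell (2,0)='T' (+3 fires, +1 burnt)
Step 2: cell (2,0)='T' (+4 fires, +3 burnt)
Step 3: cell (2,0)='T' (+4 fires, +4 burnt)
Step 4: cell (2,0)='F' (+4 fires, +4 burnt)
  -> target ignites at step 4
Step 5: cell (2,0)='.' (+4 fires, +4 burnt)
Step 6: cell (2,0)='.' (+3 fires, +4 burnt)
Step 7: cell (2,0)='.' (+0 fires, +3 burnt)
  fire out at step 7

4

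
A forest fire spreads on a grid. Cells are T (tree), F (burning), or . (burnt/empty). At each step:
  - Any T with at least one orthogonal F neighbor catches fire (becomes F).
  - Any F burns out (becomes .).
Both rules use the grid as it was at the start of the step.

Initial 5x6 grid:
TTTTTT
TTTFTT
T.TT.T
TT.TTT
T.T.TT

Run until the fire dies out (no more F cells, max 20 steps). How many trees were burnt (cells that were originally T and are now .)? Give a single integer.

Step 1: +4 fires, +1 burnt (F count now 4)
Step 2: +6 fires, +4 burnt (F count now 6)
Step 3: +5 fires, +6 burnt (F count now 5)
Step 4: +4 fires, +5 burnt (F count now 4)
Step 5: +2 fires, +4 burnt (F count now 2)
Step 6: +2 fires, +2 burnt (F count now 2)
Step 7: +0 fires, +2 burnt (F count now 0)
Fire out after step 7
Initially T: 24, now '.': 29
Total burnt (originally-T cells now '.'): 23

Answer: 23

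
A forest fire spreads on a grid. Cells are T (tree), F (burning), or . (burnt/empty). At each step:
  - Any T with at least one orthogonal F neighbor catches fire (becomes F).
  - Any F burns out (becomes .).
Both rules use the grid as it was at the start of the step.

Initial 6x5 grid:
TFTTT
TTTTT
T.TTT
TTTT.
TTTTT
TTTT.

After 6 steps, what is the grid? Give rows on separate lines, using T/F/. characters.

Step 1: 3 trees catch fire, 1 burn out
  F.FTT
  TFTTT
  T.TTT
  TTTT.
  TTTTT
  TTTT.
Step 2: 3 trees catch fire, 3 burn out
  ...FT
  F.FTT
  T.TTT
  TTTT.
  TTTTT
  TTTT.
Step 3: 4 trees catch fire, 3 burn out
  ....F
  ...FT
  F.FTT
  TTTT.
  TTTTT
  TTTT.
Step 4: 4 trees catch fire, 4 burn out
  .....
  ....F
  ...FT
  FTFT.
  TTTTT
  TTTT.
Step 5: 5 trees catch fire, 4 burn out
  .....
  .....
  ....F
  .F.F.
  FTFTT
  TTTT.
Step 6: 4 trees catch fire, 5 burn out
  .....
  .....
  .....
  .....
  .F.FT
  FTFT.

.....
.....
.....
.....
.F.FT
FTFT.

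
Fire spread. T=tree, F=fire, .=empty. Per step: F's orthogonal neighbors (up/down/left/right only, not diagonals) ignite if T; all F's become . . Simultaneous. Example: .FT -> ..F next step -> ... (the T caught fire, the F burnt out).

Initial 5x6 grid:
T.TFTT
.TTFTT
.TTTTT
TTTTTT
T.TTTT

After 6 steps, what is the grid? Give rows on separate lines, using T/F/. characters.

Step 1: 5 trees catch fire, 2 burn out
  T.F.FT
  .TF.FT
  .TTFTT
  TTTTTT
  T.TTTT
Step 2: 6 trees catch fire, 5 burn out
  T....F
  .F...F
  .TF.FT
  TTTFTT
  T.TTTT
Step 3: 5 trees catch fire, 6 burn out
  T.....
  ......
  .F...F
  TTF.FT
  T.TFTT
Step 4: 4 trees catch fire, 5 burn out
  T.....
  ......
  ......
  TF...F
  T.F.FT
Step 5: 2 trees catch fire, 4 burn out
  T.....
  ......
  ......
  F.....
  T....F
Step 6: 1 trees catch fire, 2 burn out
  T.....
  ......
  ......
  ......
  F.....

T.....
......
......
......
F.....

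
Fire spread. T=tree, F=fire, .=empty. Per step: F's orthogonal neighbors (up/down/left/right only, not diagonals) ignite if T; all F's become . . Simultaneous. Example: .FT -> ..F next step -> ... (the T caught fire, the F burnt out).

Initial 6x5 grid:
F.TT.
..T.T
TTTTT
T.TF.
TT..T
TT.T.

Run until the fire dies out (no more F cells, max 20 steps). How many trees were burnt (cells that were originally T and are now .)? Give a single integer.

Step 1: +2 fires, +2 burnt (F count now 2)
Step 2: +2 fires, +2 burnt (F count now 2)
Step 3: +3 fires, +2 burnt (F count now 3)
Step 4: +2 fires, +3 burnt (F count now 2)
Step 5: +2 fires, +2 burnt (F count now 2)
Step 6: +1 fires, +2 burnt (F count now 1)
Step 7: +2 fires, +1 burnt (F count now 2)
Step 8: +1 fires, +2 burnt (F count now 1)
Step 9: +0 fires, +1 burnt (F count now 0)
Fire out after step 9
Initially T: 17, now '.': 28
Total burnt (originally-T cells now '.'): 15

Answer: 15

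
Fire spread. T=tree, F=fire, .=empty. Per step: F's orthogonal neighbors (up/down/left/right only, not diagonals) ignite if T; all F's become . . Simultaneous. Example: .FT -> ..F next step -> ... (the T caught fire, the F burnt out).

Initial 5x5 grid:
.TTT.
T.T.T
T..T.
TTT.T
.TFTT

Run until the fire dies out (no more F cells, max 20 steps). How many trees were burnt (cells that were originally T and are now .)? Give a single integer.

Step 1: +3 fires, +1 burnt (F count now 3)
Step 2: +2 fires, +3 burnt (F count now 2)
Step 3: +2 fires, +2 burnt (F count now 2)
Step 4: +1 fires, +2 burnt (F count now 1)
Step 5: +1 fires, +1 burnt (F count now 1)
Step 6: +0 fires, +1 burnt (F count now 0)
Fire out after step 6
Initially T: 15, now '.': 19
Total burnt (originally-T cells now '.'): 9

Answer: 9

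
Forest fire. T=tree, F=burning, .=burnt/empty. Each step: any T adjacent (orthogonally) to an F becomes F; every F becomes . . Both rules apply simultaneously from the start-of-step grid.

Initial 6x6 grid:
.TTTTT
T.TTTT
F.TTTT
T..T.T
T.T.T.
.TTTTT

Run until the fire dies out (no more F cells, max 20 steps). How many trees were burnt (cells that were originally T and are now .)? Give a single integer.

Answer: 3

Derivation:
Step 1: +2 fires, +1 burnt (F count now 2)
Step 2: +1 fires, +2 burnt (F count now 1)
Step 3: +0 fires, +1 burnt (F count now 0)
Fire out after step 3
Initially T: 25, now '.': 14
Total burnt (originally-T cells now '.'): 3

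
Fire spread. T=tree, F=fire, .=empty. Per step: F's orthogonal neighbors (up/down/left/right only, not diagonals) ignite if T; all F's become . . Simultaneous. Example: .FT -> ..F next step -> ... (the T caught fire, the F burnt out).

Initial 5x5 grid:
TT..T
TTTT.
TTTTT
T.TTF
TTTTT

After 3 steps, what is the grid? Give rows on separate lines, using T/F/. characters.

Step 1: 3 trees catch fire, 1 burn out
  TT..T
  TTTT.
  TTTTF
  T.TF.
  TTTTF
Step 2: 3 trees catch fire, 3 burn out
  TT..T
  TTTT.
  TTTF.
  T.F..
  TTTF.
Step 3: 3 trees catch fire, 3 burn out
  TT..T
  TTTF.
  TTF..
  T....
  TTF..

TT..T
TTTF.
TTF..
T....
TTF..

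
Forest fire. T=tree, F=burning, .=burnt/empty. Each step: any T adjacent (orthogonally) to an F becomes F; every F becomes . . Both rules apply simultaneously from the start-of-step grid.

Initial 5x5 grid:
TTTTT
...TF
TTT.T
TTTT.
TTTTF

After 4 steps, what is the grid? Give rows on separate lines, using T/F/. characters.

Step 1: 4 trees catch fire, 2 burn out
  TTTTF
  ...F.
  TTT.F
  TTTT.
  TTTF.
Step 2: 3 trees catch fire, 4 burn out
  TTTF.
  .....
  TTT..
  TTTF.
  TTF..
Step 3: 3 trees catch fire, 3 burn out
  TTF..
  .....
  TTT..
  TTF..
  TF...
Step 4: 4 trees catch fire, 3 burn out
  TF...
  .....
  TTF..
  TF...
  F....

TF...
.....
TTF..
TF...
F....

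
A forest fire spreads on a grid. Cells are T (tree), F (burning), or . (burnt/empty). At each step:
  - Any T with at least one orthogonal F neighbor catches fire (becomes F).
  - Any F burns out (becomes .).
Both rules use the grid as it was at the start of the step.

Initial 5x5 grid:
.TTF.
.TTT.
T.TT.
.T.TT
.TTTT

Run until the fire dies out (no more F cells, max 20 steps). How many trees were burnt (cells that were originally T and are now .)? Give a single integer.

Answer: 14

Derivation:
Step 1: +2 fires, +1 burnt (F count now 2)
Step 2: +3 fires, +2 burnt (F count now 3)
Step 3: +3 fires, +3 burnt (F count now 3)
Step 4: +2 fires, +3 burnt (F count now 2)
Step 5: +2 fires, +2 burnt (F count now 2)
Step 6: +1 fires, +2 burnt (F count now 1)
Step 7: +1 fires, +1 burnt (F count now 1)
Step 8: +0 fires, +1 burnt (F count now 0)
Fire out after step 8
Initially T: 15, now '.': 24
Total burnt (originally-T cells now '.'): 14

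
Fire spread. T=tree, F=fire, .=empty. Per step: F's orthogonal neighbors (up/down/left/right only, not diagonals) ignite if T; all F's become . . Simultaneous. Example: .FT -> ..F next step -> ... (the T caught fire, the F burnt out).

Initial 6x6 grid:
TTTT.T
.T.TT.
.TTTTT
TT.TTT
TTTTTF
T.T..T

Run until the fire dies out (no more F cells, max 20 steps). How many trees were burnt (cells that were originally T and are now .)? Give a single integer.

Step 1: +3 fires, +1 burnt (F count now 3)
Step 2: +3 fires, +3 burnt (F count now 3)
Step 3: +3 fires, +3 burnt (F count now 3)
Step 4: +4 fires, +3 burnt (F count now 4)
Step 5: +4 fires, +4 burnt (F count now 4)
Step 6: +4 fires, +4 burnt (F count now 4)
Step 7: +2 fires, +4 burnt (F count now 2)
Step 8: +1 fires, +2 burnt (F count now 1)
Step 9: +1 fires, +1 burnt (F count now 1)
Step 10: +0 fires, +1 burnt (F count now 0)
Fire out after step 10
Initially T: 26, now '.': 35
Total burnt (originally-T cells now '.'): 25

Answer: 25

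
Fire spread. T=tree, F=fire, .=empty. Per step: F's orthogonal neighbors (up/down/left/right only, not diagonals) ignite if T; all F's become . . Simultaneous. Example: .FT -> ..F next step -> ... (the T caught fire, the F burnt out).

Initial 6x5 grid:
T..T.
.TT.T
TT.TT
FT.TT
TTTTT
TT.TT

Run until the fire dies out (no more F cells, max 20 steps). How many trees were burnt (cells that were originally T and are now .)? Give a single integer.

Step 1: +3 fires, +1 burnt (F count now 3)
Step 2: +3 fires, +3 burnt (F count now 3)
Step 3: +3 fires, +3 burnt (F count now 3)
Step 4: +2 fires, +3 burnt (F count now 2)
Step 5: +3 fires, +2 burnt (F count now 3)
Step 6: +3 fires, +3 burnt (F count now 3)
Step 7: +1 fires, +3 burnt (F count now 1)
Step 8: +1 fires, +1 burnt (F count now 1)
Step 9: +0 fires, +1 burnt (F count now 0)
Fire out after step 9
Initially T: 21, now '.': 28
Total burnt (originally-T cells now '.'): 19

Answer: 19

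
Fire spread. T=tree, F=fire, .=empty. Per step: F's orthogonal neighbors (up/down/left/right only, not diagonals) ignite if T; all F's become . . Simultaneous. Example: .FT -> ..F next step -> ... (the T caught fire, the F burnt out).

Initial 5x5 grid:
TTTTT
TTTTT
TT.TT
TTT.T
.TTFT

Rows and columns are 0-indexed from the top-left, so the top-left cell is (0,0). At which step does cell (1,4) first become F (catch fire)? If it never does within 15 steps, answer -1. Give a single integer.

Step 1: cell (1,4)='T' (+2 fires, +1 burnt)
Step 2: cell (1,4)='T' (+3 fires, +2 burnt)
Step 3: cell (1,4)='T' (+2 fires, +3 burnt)
Step 4: cell (1,4)='F' (+4 fires, +2 burnt)
  -> target ignites at step 4
Step 5: cell (1,4)='.' (+4 fires, +4 burnt)
Step 6: cell (1,4)='.' (+4 fires, +4 burnt)
Step 7: cell (1,4)='.' (+2 fires, +4 burnt)
Step 8: cell (1,4)='.' (+0 fires, +2 burnt)
  fire out at step 8

4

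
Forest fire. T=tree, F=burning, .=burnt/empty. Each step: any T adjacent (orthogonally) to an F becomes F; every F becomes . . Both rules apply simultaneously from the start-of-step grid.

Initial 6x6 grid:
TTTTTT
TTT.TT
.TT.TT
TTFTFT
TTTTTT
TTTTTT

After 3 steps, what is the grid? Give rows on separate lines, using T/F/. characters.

Step 1: 7 trees catch fire, 2 burn out
  TTTTTT
  TTT.TT
  .TF.FT
  TF.F.F
  TTFTFT
  TTTTTT
Step 2: 10 trees catch fire, 7 burn out
  TTTTTT
  TTF.FT
  .F...F
  F.....
  TF.F.F
  TTFTFT
Step 3: 8 trees catch fire, 10 burn out
  TTFTFT
  TF...F
  ......
  ......
  F.....
  TF.F.F

TTFTFT
TF...F
......
......
F.....
TF.F.F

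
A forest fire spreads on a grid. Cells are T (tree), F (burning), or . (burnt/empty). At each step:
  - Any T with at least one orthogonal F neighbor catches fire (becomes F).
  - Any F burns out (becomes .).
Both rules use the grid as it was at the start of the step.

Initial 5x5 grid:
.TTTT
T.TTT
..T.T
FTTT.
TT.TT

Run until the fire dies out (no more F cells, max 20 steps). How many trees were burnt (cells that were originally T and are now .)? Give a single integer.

Step 1: +2 fires, +1 burnt (F count now 2)
Step 2: +2 fires, +2 burnt (F count now 2)
Step 3: +2 fires, +2 burnt (F count now 2)
Step 4: +2 fires, +2 burnt (F count now 2)
Step 5: +3 fires, +2 burnt (F count now 3)
Step 6: +3 fires, +3 burnt (F count now 3)
Step 7: +2 fires, +3 burnt (F count now 2)
Step 8: +0 fires, +2 burnt (F count now 0)
Fire out after step 8
Initially T: 17, now '.': 24
Total burnt (originally-T cells now '.'): 16

Answer: 16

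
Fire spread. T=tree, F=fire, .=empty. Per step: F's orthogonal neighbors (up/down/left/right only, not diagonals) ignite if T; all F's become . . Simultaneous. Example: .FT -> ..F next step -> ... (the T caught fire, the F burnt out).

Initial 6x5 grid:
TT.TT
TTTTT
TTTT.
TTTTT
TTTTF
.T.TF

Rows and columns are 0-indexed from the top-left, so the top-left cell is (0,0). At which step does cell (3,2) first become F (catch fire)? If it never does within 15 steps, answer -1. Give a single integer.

Step 1: cell (3,2)='T' (+3 fires, +2 burnt)
Step 2: cell (3,2)='T' (+2 fires, +3 burnt)
Step 3: cell (3,2)='F' (+3 fires, +2 burnt)
  -> target ignites at step 3
Step 4: cell (3,2)='.' (+5 fires, +3 burnt)
Step 5: cell (3,2)='.' (+5 fires, +5 burnt)
Step 6: cell (3,2)='.' (+3 fires, +5 burnt)
Step 7: cell (3,2)='.' (+2 fires, +3 burnt)
Step 8: cell (3,2)='.' (+1 fires, +2 burnt)
Step 9: cell (3,2)='.' (+0 fires, +1 burnt)
  fire out at step 9

3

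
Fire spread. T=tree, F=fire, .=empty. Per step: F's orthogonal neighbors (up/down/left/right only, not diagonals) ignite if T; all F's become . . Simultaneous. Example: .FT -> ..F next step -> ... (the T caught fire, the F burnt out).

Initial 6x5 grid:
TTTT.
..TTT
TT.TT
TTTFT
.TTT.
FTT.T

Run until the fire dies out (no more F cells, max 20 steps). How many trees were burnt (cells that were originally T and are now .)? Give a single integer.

Step 1: +5 fires, +2 burnt (F count now 5)
Step 2: +6 fires, +5 burnt (F count now 6)
Step 3: +5 fires, +6 burnt (F count now 5)
Step 4: +2 fires, +5 burnt (F count now 2)
Step 5: +1 fires, +2 burnt (F count now 1)
Step 6: +1 fires, +1 burnt (F count now 1)
Step 7: +0 fires, +1 burnt (F count now 0)
Fire out after step 7
Initially T: 21, now '.': 29
Total burnt (originally-T cells now '.'): 20

Answer: 20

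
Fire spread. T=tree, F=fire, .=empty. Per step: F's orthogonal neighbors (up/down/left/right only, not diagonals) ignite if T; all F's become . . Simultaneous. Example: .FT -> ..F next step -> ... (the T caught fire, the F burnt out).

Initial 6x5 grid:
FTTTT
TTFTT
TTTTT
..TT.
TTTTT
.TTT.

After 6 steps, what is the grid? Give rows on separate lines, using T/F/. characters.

Step 1: 6 trees catch fire, 2 burn out
  .FFTT
  FF.FT
  TTFTT
  ..TT.
  TTTTT
  .TTT.
Step 2: 6 trees catch fire, 6 burn out
  ...FT
  ....F
  FF.FT
  ..FT.
  TTTTT
  .TTT.
Step 3: 4 trees catch fire, 6 burn out
  ....F
  .....
  ....F
  ...F.
  TTFTT
  .TTT.
Step 4: 3 trees catch fire, 4 burn out
  .....
  .....
  .....
  .....
  TF.FT
  .TFT.
Step 5: 4 trees catch fire, 3 burn out
  .....
  .....
  .....
  .....
  F...F
  .F.F.
Step 6: 0 trees catch fire, 4 burn out
  .....
  .....
  .....
  .....
  .....
  .....

.....
.....
.....
.....
.....
.....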